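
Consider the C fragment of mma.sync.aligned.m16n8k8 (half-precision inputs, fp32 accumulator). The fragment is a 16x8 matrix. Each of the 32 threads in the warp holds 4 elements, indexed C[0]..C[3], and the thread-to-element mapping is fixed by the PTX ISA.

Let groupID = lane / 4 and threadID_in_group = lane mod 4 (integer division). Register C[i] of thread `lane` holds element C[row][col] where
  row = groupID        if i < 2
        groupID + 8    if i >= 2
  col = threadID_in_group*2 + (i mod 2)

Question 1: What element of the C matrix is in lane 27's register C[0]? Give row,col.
6,6

L=27⇒gr=27>>2=6, th=27&3=3
[0]⇒row 6+0=6  col 3·2+0=6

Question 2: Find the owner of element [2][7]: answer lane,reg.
11,1

r=2->g=2,rb=0  c=7->t=3,b0=1
L=2*4+3=11  i=0*2+1=1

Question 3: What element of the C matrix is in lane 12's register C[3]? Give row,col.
L=12⇒gr=12>>2=3, th=12&3=0
[3]⇒row 3+8=11  col 0·2+1=1

11,1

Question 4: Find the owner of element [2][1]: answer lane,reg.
8,1

r=2→G=2,rhi=0  c=1→T=0,p=1
L=2*4+0=8  i=0*2+1=1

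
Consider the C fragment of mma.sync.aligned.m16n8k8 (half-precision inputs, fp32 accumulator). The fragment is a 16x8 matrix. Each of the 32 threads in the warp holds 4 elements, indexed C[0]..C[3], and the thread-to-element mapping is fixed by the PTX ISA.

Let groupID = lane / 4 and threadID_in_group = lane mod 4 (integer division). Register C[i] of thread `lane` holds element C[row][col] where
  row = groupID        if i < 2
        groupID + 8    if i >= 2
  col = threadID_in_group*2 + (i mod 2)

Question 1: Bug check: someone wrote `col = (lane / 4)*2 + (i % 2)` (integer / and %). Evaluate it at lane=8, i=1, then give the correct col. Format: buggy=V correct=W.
buggy=5 correct=1

`(lane / 4)*2 + (i % 2)`[8,1]=>5
8: grp=2,tig=0
[1] (2+0,0*2+1) = (2,1)
col: 5 vs 1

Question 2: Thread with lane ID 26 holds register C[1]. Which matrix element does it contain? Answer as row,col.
lane 26: grp=6 (26/4), tig=2 (26%4)
i=1: r=6+0=6, c=2*2+1=5

6,5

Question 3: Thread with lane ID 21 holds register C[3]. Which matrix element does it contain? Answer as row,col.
13,3

L=21->g=21>>2=5, t=21&3=1
[3]->row 5+8=13  col 1·2+1=3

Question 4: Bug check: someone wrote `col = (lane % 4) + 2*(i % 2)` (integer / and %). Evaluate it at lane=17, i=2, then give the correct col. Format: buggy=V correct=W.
`(lane % 4) + 2*(i % 2)`[17,2]→1
lane 17: G=4 (17/4), T=1 (17%4)
i=2: r=4+8=12, c=1*2+0=2
col: 1 vs 2

buggy=1 correct=2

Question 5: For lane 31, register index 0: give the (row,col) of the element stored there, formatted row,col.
7,6

lane 31⇒31/4=7, 31 mod 4=3
i=0  r:7+0⇒7  c:2·3+0⇒6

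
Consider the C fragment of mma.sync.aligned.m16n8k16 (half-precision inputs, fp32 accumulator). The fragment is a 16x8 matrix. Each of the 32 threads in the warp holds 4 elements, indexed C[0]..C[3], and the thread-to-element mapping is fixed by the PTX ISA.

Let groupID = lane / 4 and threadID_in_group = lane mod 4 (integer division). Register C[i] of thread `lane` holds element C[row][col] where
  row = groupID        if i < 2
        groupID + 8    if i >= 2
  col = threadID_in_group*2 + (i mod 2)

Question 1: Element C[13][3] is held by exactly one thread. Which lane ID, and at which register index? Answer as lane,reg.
r=13⇒gr=5,Rb=1  c=3⇒th=1,odd=1
L=5*4+1=21  i=1*2+1=3

21,3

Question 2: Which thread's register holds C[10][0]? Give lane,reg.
r: 10->gid=2,r8=1  c: 0->tid=0,i&1=0
L=2*4+0=8  i=1*2+0=2

8,2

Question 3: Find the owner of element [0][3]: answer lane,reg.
1,1

r=0->g=0,rb=0  c=3->t=1,b0=1
L=0*4+1=1  i=0*2+1=1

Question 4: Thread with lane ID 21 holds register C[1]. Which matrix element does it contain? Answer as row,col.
lane 21: G=5 (21/4), T=1 (21%4)
i=1: r=5+0=5, c=1*2+1=3

5,3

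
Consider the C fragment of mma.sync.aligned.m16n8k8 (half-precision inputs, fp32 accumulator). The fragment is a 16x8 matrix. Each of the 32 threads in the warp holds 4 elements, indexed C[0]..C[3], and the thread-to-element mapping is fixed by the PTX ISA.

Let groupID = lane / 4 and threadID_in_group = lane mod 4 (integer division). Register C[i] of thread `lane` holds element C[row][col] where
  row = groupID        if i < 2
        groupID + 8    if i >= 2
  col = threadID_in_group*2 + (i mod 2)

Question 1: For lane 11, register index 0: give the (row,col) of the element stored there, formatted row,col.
2,6

L=11⇒gr=11>>2=2, th=11&3=3
[0]⇒row 2+0=2  col 3·2+0=6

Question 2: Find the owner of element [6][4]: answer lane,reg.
r=6⇒gr=6,Rb=0  c=4⇒th=2,odd=0
L=6*4+2=26  i=0*2+0=0

26,0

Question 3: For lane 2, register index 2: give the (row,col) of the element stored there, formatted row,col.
8,4

2: G=0,T=2
[2] (0+8,2*2+0) = (8,4)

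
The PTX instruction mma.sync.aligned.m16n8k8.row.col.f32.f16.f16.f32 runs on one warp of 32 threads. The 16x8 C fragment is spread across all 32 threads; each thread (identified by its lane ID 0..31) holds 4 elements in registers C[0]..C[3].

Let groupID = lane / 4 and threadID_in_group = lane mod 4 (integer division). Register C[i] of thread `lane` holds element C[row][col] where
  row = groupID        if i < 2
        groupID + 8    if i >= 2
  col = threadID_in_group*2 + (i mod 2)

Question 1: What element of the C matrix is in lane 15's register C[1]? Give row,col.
3,7

L=15->gid=15>>2=3, tid=15&3=3
[1]->row 3+0=3  col 3·2+1=7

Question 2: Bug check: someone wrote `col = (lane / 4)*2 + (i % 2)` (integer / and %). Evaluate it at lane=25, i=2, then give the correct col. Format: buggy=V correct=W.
buggy=12 correct=2

`(lane / 4)*2 + (i % 2)`[25,2]=>12
L=25=>grp=25>>2=6, tig=25&3=1
[2]=>row 6+8=14  col 1·2+0=2
col: 12 vs 2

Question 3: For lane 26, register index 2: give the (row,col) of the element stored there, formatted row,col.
L=26->g=26>>2=6, t=26&3=2
[2]->row 6+8=14  col 2·2+0=4

14,4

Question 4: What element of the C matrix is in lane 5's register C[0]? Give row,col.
1,2

lane 5→5/4=1, 5 mod 4=1
i=0  r:1+0→1  c:2·1+0→2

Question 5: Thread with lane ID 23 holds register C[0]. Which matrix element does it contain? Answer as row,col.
lane 23: gid=5 (23/4), tid=3 (23%4)
i=0: r=5+0=5, c=3*2+0=6

5,6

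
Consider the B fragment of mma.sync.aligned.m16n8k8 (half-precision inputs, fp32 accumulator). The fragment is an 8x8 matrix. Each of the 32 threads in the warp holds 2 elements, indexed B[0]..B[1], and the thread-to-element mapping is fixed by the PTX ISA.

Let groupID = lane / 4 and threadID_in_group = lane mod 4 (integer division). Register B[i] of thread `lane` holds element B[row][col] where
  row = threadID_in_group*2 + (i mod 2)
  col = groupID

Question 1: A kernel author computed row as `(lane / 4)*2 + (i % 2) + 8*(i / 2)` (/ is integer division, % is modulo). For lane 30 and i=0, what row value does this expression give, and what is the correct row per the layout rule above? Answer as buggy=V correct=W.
`(lane / 4)*2 + (i % 2) + 8*(i / 2)`[30,0]=>14
30: grp=7,tig=2
[0] (2*2+0,7) = (4,7)
row: 14 vs 4

buggy=14 correct=4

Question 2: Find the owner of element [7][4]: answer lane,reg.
c=4⇒gr=4  r=7⇒th=3,odd=1
L=4*4+3=19  i=1=1

19,1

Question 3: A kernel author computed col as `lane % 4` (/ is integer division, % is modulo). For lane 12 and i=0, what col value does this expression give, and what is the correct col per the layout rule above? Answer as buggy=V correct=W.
buggy=0 correct=3

`lane % 4`[12,0]=>0
L=12=>grp=12>>2=3, tig=12&3=0
[0]=>row 0·2+0=0  col grp=3
col: 0 vs 3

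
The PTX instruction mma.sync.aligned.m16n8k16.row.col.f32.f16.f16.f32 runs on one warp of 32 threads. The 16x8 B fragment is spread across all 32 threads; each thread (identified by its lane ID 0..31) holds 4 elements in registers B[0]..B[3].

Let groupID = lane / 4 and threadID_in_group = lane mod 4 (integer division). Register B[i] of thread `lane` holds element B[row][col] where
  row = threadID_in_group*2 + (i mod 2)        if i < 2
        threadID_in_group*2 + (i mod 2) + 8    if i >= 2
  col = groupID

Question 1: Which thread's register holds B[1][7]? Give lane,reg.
28,1

c=7⇒gr=7  r=1⇒Rb=0,th=0,odd=1
L=7*4+0=28  i=0*2+1=1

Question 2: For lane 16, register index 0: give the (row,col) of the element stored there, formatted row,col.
0,4

16: grp=4,tig=0
[0] (0*2+0+0,4) = (0,4)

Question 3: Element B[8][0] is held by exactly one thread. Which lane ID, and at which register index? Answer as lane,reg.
c=0→G=0  r=8→rhi=1,T=0,p=0
L=0*4+0=0  i=1*2+0=2

0,2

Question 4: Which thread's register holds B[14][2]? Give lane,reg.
c=2→G=2  r=14→rhi=1,T=3,p=0
L=2*4+3=11  i=1*2+0=2

11,2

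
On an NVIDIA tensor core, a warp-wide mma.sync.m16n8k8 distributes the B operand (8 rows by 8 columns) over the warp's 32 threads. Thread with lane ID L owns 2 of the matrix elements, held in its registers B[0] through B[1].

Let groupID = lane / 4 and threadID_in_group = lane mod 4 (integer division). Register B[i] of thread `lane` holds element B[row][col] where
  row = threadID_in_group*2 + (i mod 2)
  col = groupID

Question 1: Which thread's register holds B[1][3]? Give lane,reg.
12,1

c=3->g=3  r=1->t=0,b0=1
L=3*4+0=12  i=1=1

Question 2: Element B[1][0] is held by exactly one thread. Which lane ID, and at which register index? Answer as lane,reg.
0,1

c:0=>grp=0  r:1=>tig=0,lo=1
L=0*4+0=0  i=1=1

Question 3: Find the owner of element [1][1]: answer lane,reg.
c=1->g=1  r=1->t=0,b0=1
L=1*4+0=4  i=1=1

4,1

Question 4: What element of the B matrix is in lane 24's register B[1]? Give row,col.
L=24⇒gr=24>>2=6, th=24&3=0
[1]⇒row 0·2+1=1  col gr=6

1,6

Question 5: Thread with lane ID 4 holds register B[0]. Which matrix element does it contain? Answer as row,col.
lane 4: gr=1 (4/4), th=0 (4%4)
i=0: r=0*2+0=0, c=gr=1

0,1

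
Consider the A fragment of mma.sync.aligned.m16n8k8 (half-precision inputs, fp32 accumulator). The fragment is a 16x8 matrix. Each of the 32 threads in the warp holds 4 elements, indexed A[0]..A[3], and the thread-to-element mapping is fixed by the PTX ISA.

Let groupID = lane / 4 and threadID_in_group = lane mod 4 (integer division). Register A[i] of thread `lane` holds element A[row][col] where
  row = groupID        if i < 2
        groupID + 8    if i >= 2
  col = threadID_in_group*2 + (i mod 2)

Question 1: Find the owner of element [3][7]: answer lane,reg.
15,1

r:3=>grp=3,rB=0  c:7=>tig=3,lo=1
L=3*4+3=15  i=0*2+1=1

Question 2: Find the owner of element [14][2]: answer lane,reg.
25,2

r=14→G=6,rhi=1  c=2→T=1,p=0
L=6*4+1=25  i=1*2+0=2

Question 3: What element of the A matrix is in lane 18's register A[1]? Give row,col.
L=18->g=18>>2=4, t=18&3=2
[1]->row 4+0=4  col 2·2+1=5

4,5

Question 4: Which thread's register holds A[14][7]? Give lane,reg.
r: 14->gid=6,r8=1  c: 7->tid=3,i&1=1
L=6*4+3=27  i=1*2+1=3

27,3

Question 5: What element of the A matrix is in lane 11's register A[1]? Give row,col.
2,7

lane 11: g=2 (11/4), t=3 (11%4)
i=1: r=2+0=2, c=3*2+1=7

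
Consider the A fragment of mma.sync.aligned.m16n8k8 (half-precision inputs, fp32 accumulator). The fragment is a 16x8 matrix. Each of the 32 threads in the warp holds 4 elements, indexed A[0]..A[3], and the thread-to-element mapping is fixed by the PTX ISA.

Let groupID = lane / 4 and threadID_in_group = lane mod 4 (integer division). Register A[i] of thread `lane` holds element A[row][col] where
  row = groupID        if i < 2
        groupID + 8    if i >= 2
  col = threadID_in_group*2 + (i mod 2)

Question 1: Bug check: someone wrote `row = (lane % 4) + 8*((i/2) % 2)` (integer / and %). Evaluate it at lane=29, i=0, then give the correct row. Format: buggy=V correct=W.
buggy=1 correct=7

`(lane % 4) + 8*((i/2) % 2)`[29,0]→1
L=29→G=29>>2=7, T=29&3=1
[0]→row 7+0=7  col 1·2+0=2
row: 1 vs 7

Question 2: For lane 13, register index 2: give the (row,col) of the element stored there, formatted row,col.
11,2

L=13->g=13>>2=3, t=13&3=1
[2]->row 3+8=11  col 1·2+0=2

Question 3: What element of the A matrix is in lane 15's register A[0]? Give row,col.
L=15=>grp=15>>2=3, tig=15&3=3
[0]=>row 3+0=3  col 3·2+0=6

3,6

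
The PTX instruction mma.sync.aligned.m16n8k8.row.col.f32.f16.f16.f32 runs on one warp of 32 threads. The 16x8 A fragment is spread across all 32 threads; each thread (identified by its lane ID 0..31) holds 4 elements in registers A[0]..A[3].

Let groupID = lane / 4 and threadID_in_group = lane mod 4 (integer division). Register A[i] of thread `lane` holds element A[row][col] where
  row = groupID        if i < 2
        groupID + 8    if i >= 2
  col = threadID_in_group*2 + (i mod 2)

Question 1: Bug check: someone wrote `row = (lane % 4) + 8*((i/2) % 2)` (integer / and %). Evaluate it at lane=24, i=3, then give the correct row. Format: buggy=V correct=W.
buggy=8 correct=14

`(lane % 4) + 8*((i/2) % 2)`[24,3]→8
24: G=6,T=0
[3] (6+8,0*2+1) = (14,1)
row: 8 vs 14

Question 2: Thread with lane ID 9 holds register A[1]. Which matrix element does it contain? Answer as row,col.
2,3

L=9⇒gr=9>>2=2, th=9&3=1
[1]⇒row 2+0=2  col 1·2+1=3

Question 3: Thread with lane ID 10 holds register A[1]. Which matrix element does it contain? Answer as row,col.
lane 10: gid=2 (10/4), tid=2 (10%4)
i=1: r=2+0=2, c=2*2+1=5

2,5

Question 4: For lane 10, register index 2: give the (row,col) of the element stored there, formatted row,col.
lane 10->10/4=2, 10 mod 4=2
i=2  r:2+8->10  c:2·2+0->4

10,4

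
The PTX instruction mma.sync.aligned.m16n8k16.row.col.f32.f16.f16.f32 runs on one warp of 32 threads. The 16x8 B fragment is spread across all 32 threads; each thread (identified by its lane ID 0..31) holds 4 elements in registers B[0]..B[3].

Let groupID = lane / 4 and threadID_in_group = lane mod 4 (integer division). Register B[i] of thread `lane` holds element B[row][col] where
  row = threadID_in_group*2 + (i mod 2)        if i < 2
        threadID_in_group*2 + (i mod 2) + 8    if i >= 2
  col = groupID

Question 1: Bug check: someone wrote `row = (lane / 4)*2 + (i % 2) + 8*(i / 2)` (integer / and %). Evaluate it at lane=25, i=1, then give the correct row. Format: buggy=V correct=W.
`(lane / 4)*2 + (i % 2) + 8*(i / 2)`[25,1]->13
25: gid=6,tid=1
[1] (1*2+1+0,6) = (3,6)
row: 13 vs 3

buggy=13 correct=3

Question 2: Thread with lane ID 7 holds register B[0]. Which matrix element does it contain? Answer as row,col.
L=7⇒gr=7>>2=1, th=7&3=3
[0]⇒row 3·2+0+0=6  col gr=1

6,1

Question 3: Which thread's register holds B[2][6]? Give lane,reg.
c: 6->gid=6  r: 2->r8=0,tid=1,i&1=0
L=6*4+1=25  i=0*2+0=0

25,0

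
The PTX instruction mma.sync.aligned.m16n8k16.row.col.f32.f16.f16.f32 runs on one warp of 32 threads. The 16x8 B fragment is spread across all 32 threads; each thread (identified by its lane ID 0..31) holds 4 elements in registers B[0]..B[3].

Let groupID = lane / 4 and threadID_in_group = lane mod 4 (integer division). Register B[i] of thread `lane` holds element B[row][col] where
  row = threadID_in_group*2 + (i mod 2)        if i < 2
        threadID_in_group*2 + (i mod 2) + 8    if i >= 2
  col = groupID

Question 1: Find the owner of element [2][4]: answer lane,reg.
c=4⇒gr=4  r=2⇒Rb=0,th=1,odd=0
L=4*4+1=17  i=0*2+0=0

17,0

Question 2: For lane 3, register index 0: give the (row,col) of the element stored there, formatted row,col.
6,0

lane 3: gid=0 (3/4), tid=3 (3%4)
i=0: r=3*2+0+0=6, c=gid=0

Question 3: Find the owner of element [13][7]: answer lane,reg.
30,3

c=7⇒gr=7  r=13⇒Rb=1,th=2,odd=1
L=7*4+2=30  i=1*2+1=3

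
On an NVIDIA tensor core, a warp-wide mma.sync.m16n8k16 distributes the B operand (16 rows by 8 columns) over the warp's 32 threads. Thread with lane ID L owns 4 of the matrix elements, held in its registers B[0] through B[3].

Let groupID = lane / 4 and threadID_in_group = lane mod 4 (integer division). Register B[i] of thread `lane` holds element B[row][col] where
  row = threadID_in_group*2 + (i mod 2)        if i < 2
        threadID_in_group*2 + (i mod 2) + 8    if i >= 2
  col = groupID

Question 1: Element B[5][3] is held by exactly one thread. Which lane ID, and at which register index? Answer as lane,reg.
c:3=>grp=3  r:5=>rB=0,tig=2,lo=1
L=3*4+2=14  i=0*2+1=1

14,1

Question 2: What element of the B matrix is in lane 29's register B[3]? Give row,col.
lane 29: G=7 (29/4), T=1 (29%4)
i=3: r=1*2+1+8=11, c=G=7

11,7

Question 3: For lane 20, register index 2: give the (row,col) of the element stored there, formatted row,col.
lane 20: grp=5 (20/4), tig=0 (20%4)
i=2: r=0*2+0+8=8, c=grp=5

8,5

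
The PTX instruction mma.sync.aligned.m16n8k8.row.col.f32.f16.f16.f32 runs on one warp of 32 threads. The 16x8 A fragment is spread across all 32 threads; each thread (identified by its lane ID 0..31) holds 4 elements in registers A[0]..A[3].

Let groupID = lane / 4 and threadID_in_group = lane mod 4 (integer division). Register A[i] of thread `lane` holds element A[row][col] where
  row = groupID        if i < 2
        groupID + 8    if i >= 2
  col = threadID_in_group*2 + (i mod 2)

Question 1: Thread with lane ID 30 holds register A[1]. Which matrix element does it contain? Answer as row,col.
30: grp=7,tig=2
[1] (7+0,2*2+1) = (7,5)

7,5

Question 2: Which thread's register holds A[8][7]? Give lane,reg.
3,3

r:8=>grp=0,rB=1  c:7=>tig=3,lo=1
L=0*4+3=3  i=1*2+1=3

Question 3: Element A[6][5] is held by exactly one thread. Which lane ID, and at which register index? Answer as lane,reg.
26,1

r: 6->gid=6,r8=0  c: 5->tid=2,i&1=1
L=6*4+2=26  i=0*2+1=1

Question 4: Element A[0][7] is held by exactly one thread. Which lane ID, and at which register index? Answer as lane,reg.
3,1

r=0→G=0,rhi=0  c=7→T=3,p=1
L=0*4+3=3  i=0*2+1=1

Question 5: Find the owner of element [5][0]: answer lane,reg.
20,0

r=5->g=5,rb=0  c=0->t=0,b0=0
L=5*4+0=20  i=0*2+0=0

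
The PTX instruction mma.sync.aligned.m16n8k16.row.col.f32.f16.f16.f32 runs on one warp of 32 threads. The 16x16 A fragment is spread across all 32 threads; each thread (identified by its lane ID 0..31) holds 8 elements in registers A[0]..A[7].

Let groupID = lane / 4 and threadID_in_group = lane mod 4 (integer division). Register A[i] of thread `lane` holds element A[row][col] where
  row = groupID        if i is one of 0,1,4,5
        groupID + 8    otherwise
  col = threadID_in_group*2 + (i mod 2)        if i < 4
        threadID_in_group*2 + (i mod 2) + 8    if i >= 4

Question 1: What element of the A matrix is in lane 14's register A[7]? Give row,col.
L=14->g=14>>2=3, t=14&3=2
[7]->row 3+8=11  col 2·2+1+8=13

11,13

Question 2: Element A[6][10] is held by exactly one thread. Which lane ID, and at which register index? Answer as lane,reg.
25,4

r=6⇒gr=6,Rb=0  c=10⇒Cb=1,th=1,odd=0
L=6*4+1=25  i=1*4+0*2+0=4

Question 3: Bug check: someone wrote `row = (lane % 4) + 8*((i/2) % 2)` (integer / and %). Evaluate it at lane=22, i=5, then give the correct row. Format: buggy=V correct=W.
`(lane % 4) + 8*((i/2) % 2)`[22,5]=>2
lane 22=>22/4=5, 22 mod 4=2
i=5  r:5+0=>5  c:2·2+1+8=>13
row: 2 vs 5

buggy=2 correct=5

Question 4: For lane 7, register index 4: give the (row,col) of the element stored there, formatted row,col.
1,14

lane 7: gr=1 (7/4), th=3 (7%4)
i=4: r=1+0=1, c=3*2+0+8=14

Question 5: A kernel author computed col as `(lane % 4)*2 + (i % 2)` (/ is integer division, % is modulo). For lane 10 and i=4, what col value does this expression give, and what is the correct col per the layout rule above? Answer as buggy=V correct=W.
`(lane % 4)*2 + (i % 2)`[10,4]=>4
L=10=>grp=10>>2=2, tig=10&3=2
[4]=>row 2+0=2  col 2·2+0+8=12
col: 4 vs 12

buggy=4 correct=12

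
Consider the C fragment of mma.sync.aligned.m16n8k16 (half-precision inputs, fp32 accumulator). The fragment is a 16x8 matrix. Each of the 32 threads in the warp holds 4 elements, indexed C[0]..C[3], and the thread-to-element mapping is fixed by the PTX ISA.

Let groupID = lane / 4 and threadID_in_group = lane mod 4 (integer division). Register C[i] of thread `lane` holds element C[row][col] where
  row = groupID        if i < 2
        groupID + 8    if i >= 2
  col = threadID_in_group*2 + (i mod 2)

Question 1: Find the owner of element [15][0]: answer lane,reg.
28,2

r=15->g=7,rb=1  c=0->t=0,b0=0
L=7*4+0=28  i=1*2+0=2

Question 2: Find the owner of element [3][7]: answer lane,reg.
r:3=>grp=3,rB=0  c:7=>tig=3,lo=1
L=3*4+3=15  i=0*2+1=1

15,1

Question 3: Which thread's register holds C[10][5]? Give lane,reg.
10,3

r=10→G=2,rhi=1  c=5→T=2,p=1
L=2*4+2=10  i=1*2+1=3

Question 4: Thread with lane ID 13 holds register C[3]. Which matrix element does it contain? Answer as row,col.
11,3

lane 13: gid=3 (13/4), tid=1 (13%4)
i=3: r=3+8=11, c=1*2+1=3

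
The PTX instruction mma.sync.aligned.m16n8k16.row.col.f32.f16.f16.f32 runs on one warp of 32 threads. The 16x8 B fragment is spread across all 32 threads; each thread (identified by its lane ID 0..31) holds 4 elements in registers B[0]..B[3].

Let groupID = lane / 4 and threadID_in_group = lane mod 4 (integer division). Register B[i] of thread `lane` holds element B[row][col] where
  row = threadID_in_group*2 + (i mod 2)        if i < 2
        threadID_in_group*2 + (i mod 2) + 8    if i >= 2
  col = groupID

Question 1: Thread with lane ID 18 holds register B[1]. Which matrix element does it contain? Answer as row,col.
5,4

lane 18: g=4 (18/4), t=2 (18%4)
i=1: r=2*2+1+0=5, c=g=4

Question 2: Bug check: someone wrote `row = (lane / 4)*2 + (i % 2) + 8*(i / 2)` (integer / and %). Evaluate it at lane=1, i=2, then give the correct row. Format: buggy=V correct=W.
`(lane / 4)*2 + (i % 2) + 8*(i / 2)`[1,2]→8
L=1→G=1>>2=0, T=1&3=1
[2]→row 1·2+0+8=10  col G=0
row: 8 vs 10

buggy=8 correct=10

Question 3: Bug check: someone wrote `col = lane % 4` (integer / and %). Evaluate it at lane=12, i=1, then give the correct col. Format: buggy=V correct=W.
buggy=0 correct=3

`lane % 4`[12,1]→0
L=12→G=12>>2=3, T=12&3=0
[1]→row 0·2+1+0=1  col G=3
col: 0 vs 3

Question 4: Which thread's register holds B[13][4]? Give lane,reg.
18,3

c:4=>grp=4  r:13=>rB=1,tig=2,lo=1
L=4*4+2=18  i=1*2+1=3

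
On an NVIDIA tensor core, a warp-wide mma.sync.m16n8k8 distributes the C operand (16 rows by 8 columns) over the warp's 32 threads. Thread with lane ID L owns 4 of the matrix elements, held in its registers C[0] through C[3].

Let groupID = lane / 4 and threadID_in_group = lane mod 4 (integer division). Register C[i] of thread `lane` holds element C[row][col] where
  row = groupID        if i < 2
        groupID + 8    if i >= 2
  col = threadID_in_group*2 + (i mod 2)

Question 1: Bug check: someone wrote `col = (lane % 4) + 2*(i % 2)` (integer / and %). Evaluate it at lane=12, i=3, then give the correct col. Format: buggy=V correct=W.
`(lane % 4) + 2*(i % 2)`[12,3]->2
lane 12: g=3 (12/4), t=0 (12%4)
i=3: r=3+8=11, c=0*2+1=1
col: 2 vs 1

buggy=2 correct=1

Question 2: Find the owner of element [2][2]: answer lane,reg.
9,0

r=2→G=2,rhi=0  c=2→T=1,p=0
L=2*4+1=9  i=0*2+0=0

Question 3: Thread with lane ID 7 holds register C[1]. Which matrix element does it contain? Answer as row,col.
7: gr=1,th=3
[1] (1+0,3*2+1) = (1,7)

1,7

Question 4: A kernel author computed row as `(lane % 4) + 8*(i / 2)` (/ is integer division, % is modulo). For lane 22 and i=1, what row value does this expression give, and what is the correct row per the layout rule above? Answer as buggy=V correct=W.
`(lane % 4) + 8*(i / 2)`[22,1]->2
L=22->g=22>>2=5, t=22&3=2
[1]->row 5+0=5  col 2·2+1=5
row: 2 vs 5

buggy=2 correct=5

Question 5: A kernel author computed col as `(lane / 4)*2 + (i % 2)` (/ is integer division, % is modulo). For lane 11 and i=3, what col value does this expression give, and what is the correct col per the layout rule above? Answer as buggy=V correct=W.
buggy=5 correct=7

`(lane / 4)*2 + (i % 2)`[11,3]=>5
L=11=>grp=11>>2=2, tig=11&3=3
[3]=>row 2+8=10  col 3·2+1=7
col: 5 vs 7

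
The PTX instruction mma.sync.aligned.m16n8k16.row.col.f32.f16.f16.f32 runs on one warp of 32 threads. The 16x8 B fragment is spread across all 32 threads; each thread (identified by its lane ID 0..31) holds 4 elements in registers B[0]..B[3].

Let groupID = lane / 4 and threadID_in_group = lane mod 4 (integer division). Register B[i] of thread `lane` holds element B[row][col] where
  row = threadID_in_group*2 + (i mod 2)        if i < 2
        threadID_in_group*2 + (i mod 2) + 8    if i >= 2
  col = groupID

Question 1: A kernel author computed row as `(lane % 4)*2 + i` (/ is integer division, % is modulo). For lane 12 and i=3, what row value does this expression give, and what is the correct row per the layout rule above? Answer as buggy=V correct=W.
`(lane % 4)*2 + i`[12,3]⇒3
lane 12⇒12/4=3, 12 mod 4=0
i=3  r:2·0+1+8⇒9  c:3
row: 3 vs 9

buggy=3 correct=9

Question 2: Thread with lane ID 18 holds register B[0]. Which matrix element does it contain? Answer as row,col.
4,4

L=18->g=18>>2=4, t=18&3=2
[0]->row 2·2+0+0=4  col g=4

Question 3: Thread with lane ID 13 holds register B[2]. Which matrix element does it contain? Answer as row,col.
L=13⇒gr=13>>2=3, th=13&3=1
[2]⇒row 1·2+0+8=10  col gr=3

10,3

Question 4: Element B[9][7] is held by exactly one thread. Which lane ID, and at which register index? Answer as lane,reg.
c=7->g=7  r=9->rb=1,t=0,b0=1
L=7*4+0=28  i=1*2+1=3

28,3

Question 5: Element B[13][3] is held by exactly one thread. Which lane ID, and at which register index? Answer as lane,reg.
14,3

c:3=>grp=3  r:13=>rB=1,tig=2,lo=1
L=3*4+2=14  i=1*2+1=3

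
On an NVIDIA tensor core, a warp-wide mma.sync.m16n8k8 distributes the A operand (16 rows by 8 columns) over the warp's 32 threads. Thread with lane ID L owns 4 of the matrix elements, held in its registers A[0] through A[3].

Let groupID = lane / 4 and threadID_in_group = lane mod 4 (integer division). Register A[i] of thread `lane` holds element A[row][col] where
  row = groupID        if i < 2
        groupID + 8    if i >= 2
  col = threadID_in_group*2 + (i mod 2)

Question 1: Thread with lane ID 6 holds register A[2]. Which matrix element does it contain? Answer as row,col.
L=6=>grp=6>>2=1, tig=6&3=2
[2]=>row 1+8=9  col 2·2+0=4

9,4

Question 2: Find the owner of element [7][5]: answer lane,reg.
r=7->g=7,rb=0  c=5->t=2,b0=1
L=7*4+2=30  i=0*2+1=1

30,1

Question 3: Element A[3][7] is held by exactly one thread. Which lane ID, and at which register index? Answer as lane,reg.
15,1

r=3⇒gr=3,Rb=0  c=7⇒th=3,odd=1
L=3*4+3=15  i=0*2+1=1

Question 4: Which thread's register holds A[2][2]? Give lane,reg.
9,0

r=2->g=2,rb=0  c=2->t=1,b0=0
L=2*4+1=9  i=0*2+0=0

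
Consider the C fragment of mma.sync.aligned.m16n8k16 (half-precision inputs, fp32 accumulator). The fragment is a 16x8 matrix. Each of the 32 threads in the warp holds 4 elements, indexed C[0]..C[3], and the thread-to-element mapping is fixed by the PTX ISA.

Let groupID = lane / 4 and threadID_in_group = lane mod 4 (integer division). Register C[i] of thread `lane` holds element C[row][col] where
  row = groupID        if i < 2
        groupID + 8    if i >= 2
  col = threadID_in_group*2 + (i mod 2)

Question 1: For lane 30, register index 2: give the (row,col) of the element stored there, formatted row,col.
30: grp=7,tig=2
[2] (7+8,2*2+0) = (15,4)

15,4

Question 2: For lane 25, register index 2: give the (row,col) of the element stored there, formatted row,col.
25: gr=6,th=1
[2] (6+8,1*2+0) = (14,2)

14,2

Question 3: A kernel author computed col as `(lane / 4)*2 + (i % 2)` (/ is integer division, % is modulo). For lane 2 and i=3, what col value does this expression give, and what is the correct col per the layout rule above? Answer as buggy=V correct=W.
`(lane / 4)*2 + (i % 2)`[2,3]->1
L=2->gid=2>>2=0, tid=2&3=2
[3]->row 0+8=8  col 2·2+1=5
col: 1 vs 5

buggy=1 correct=5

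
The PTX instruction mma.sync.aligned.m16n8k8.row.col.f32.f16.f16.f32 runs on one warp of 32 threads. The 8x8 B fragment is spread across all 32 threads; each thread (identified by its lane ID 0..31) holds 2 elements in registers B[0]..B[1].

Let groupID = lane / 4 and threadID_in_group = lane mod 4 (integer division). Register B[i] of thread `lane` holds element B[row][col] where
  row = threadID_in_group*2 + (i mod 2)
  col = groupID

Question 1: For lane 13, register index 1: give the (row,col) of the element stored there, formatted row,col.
3,3

lane 13: grp=3 (13/4), tig=1 (13%4)
i=1: r=1*2+1=3, c=grp=3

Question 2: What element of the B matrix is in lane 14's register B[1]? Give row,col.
lane 14: G=3 (14/4), T=2 (14%4)
i=1: r=2*2+1=5, c=G=3

5,3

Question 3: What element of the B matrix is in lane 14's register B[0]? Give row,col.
4,3

lane 14: gr=3 (14/4), th=2 (14%4)
i=0: r=2*2+0=4, c=gr=3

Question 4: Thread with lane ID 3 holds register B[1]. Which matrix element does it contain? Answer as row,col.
7,0

L=3→G=3>>2=0, T=3&3=3
[1]→row 3·2+1=7  col G=0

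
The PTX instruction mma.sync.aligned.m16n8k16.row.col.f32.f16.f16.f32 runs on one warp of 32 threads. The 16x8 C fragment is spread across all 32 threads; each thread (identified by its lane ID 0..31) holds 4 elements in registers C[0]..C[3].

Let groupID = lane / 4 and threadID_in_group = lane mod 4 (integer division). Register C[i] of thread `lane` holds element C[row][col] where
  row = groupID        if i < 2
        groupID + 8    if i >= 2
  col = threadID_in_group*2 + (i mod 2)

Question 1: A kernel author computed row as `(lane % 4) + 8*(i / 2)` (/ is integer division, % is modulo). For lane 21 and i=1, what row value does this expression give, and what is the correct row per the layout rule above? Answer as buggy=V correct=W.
`(lane % 4) + 8*(i / 2)`[21,1]⇒1
lane 21: gr=5 (21/4), th=1 (21%4)
i=1: r=5+0=5, c=1*2+1=3
row: 1 vs 5

buggy=1 correct=5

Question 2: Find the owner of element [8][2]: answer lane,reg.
1,2

r=8⇒gr=0,Rb=1  c=2⇒th=1,odd=0
L=0*4+1=1  i=1*2+0=2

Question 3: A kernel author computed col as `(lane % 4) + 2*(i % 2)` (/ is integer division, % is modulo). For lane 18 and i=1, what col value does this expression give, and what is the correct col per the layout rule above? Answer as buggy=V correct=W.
buggy=4 correct=5

`(lane % 4) + 2*(i % 2)`[18,1]->4
lane 18: gid=4 (18/4), tid=2 (18%4)
i=1: r=4+0=4, c=2*2+1=5
col: 4 vs 5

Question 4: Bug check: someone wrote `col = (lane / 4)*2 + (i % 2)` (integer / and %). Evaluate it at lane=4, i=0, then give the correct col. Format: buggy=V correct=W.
`(lane / 4)*2 + (i % 2)`[4,0]→2
4: G=1,T=0
[0] (1+0,0*2+0) = (1,0)
col: 2 vs 0

buggy=2 correct=0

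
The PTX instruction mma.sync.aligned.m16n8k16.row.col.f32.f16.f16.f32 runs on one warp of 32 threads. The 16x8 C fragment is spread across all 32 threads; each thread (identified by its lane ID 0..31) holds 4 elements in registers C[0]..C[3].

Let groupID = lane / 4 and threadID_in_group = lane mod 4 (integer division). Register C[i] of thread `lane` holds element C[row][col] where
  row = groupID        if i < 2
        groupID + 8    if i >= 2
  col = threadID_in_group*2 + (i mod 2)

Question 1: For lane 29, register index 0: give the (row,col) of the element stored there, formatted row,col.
L=29→G=29>>2=7, T=29&3=1
[0]→row 7+0=7  col 1·2+0=2

7,2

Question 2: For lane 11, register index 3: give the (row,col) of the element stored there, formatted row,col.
lane 11: G=2 (11/4), T=3 (11%4)
i=3: r=2+8=10, c=3*2+1=7

10,7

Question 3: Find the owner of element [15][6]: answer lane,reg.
r:15=>grp=7,rB=1  c:6=>tig=3,lo=0
L=7*4+3=31  i=1*2+0=2

31,2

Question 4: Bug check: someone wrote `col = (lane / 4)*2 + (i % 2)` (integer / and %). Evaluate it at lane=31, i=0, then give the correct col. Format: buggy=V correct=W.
buggy=14 correct=6

`(lane / 4)*2 + (i % 2)`[31,0]⇒14
31: gr=7,th=3
[0] (7+0,3*2+0) = (7,6)
col: 14 vs 6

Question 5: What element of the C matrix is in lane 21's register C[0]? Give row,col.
lane 21=>21/4=5, 21 mod 4=1
i=0  r:5+0=>5  c:2·1+0=>2

5,2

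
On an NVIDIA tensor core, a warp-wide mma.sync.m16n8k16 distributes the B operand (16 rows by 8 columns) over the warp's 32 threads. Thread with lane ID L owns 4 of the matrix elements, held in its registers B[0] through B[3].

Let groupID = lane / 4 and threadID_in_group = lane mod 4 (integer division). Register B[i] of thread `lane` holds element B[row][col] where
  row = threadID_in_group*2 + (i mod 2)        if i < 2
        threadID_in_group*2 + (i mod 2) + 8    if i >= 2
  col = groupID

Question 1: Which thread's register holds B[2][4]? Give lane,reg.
c=4⇒gr=4  r=2⇒Rb=0,th=1,odd=0
L=4*4+1=17  i=0*2+0=0

17,0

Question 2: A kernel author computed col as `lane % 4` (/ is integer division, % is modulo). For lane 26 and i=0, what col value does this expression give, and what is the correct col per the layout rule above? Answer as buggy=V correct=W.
buggy=2 correct=6

`lane % 4`[26,0]->2
lane 26->26/4=6, 26 mod 4=2
i=0  r:2·2+0+0->4  c:6
col: 2 vs 6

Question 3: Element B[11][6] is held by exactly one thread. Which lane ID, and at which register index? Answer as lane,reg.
25,3

c=6⇒gr=6  r=11⇒Rb=1,th=1,odd=1
L=6*4+1=25  i=1*2+1=3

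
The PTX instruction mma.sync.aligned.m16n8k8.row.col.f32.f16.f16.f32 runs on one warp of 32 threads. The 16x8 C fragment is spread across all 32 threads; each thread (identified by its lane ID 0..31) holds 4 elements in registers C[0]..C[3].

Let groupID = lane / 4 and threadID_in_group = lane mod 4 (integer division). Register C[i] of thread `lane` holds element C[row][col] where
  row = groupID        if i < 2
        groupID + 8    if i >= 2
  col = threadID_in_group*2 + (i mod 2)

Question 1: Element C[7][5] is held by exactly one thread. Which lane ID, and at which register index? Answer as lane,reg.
30,1

r=7->g=7,rb=0  c=5->t=2,b0=1
L=7*4+2=30  i=0*2+1=1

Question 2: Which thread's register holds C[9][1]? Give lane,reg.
r=9⇒gr=1,Rb=1  c=1⇒th=0,odd=1
L=1*4+0=4  i=1*2+1=3

4,3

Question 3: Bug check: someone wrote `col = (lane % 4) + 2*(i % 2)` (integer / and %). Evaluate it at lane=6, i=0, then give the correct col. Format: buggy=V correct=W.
buggy=2 correct=4

`(lane % 4) + 2*(i % 2)`[6,0]->2
lane 6->6/4=1, 6 mod 4=2
i=0  r:1+0->1  c:2·2+0->4
col: 2 vs 4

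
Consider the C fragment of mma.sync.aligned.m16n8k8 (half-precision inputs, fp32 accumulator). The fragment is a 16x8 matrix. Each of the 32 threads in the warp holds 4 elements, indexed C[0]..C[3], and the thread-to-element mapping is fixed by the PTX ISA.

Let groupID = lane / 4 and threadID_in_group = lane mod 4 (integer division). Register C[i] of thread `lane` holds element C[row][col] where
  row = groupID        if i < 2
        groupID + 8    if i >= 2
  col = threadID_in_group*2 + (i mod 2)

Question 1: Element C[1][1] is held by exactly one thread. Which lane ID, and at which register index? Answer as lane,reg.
4,1

r=1->g=1,rb=0  c=1->t=0,b0=1
L=1*4+0=4  i=0*2+1=1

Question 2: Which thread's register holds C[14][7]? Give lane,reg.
27,3

r=14->g=6,rb=1  c=7->t=3,b0=1
L=6*4+3=27  i=1*2+1=3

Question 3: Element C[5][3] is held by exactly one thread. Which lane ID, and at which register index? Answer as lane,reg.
r=5⇒gr=5,Rb=0  c=3⇒th=1,odd=1
L=5*4+1=21  i=0*2+1=1

21,1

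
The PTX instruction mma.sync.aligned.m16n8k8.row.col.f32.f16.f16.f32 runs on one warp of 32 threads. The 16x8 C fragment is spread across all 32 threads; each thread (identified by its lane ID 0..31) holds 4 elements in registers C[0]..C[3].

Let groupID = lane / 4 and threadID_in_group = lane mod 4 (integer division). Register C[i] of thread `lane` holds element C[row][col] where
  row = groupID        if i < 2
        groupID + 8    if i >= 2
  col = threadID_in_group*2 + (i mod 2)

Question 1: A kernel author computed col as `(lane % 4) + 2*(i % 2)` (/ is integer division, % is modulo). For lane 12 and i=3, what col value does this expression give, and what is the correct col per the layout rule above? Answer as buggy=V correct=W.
buggy=2 correct=1

`(lane % 4) + 2*(i % 2)`[12,3]->2
lane 12: gid=3 (12/4), tid=0 (12%4)
i=3: r=3+8=11, c=0*2+1=1
col: 2 vs 1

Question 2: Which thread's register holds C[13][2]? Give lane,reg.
21,2

r: 13->gid=5,r8=1  c: 2->tid=1,i&1=0
L=5*4+1=21  i=1*2+0=2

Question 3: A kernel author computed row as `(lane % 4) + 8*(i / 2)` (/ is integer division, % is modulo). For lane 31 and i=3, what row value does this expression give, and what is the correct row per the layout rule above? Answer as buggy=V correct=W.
`(lane % 4) + 8*(i / 2)`[31,3]->11
lane 31: gid=7 (31/4), tid=3 (31%4)
i=3: r=7+8=15, c=3*2+1=7
row: 11 vs 15

buggy=11 correct=15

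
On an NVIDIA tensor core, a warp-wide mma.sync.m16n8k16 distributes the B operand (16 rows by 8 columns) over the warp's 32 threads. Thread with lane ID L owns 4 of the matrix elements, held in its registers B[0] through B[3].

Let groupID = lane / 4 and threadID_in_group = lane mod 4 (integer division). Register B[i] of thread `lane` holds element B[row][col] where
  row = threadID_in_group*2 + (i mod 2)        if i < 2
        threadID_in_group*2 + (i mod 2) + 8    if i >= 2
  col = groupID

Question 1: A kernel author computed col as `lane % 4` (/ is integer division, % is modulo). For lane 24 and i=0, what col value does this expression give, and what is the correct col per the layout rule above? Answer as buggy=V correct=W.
`lane % 4`[24,0]=>0
L=24=>grp=24>>2=6, tig=24&3=0
[0]=>row 0·2+0+0=0  col grp=6
col: 0 vs 6

buggy=0 correct=6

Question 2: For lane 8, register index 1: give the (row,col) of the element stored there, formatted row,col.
8: gid=2,tid=0
[1] (0*2+1+0,2) = (1,2)

1,2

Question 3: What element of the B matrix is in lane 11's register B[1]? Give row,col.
7,2

11: gid=2,tid=3
[1] (3*2+1+0,2) = (7,2)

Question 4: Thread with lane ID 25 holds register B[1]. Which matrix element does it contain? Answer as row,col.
3,6

L=25=>grp=25>>2=6, tig=25&3=1
[1]=>row 1·2+1+0=3  col grp=6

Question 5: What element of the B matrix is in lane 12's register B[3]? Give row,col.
9,3

L=12⇒gr=12>>2=3, th=12&3=0
[3]⇒row 0·2+1+8=9  col gr=3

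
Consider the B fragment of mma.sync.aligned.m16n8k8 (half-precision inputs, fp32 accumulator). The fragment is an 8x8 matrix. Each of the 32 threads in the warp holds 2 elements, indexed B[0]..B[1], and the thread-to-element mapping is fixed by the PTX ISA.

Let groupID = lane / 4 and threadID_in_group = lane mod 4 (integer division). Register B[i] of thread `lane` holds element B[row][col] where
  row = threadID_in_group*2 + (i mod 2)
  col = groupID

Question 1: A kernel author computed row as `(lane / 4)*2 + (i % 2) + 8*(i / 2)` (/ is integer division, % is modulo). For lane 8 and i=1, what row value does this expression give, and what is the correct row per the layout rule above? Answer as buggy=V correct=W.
`(lane / 4)*2 + (i % 2) + 8*(i / 2)`[8,1]=>5
lane 8=>8/4=2, 8 mod 4=0
i=1  r:2·0+1=>1  c:2
row: 5 vs 1

buggy=5 correct=1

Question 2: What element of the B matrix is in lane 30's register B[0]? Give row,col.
lane 30: gid=7 (30/4), tid=2 (30%4)
i=0: r=2*2+0=4, c=gid=7

4,7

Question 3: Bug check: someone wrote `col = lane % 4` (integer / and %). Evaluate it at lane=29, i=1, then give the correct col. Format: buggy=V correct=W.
buggy=1 correct=7

`lane % 4`[29,1]->1
lane 29: g=7 (29/4), t=1 (29%4)
i=1: r=1*2+1=3, c=g=7
col: 1 vs 7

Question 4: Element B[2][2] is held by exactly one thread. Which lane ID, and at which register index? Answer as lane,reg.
c=2->g=2  r=2->t=1,b0=0
L=2*4+1=9  i=0=0

9,0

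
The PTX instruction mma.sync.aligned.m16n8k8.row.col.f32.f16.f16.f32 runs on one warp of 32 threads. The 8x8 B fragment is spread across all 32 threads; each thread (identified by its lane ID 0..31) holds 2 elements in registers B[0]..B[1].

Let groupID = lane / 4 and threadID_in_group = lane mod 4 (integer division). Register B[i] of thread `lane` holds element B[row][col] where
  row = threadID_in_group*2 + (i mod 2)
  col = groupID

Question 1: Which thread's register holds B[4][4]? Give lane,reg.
c=4→G=4  r=4→T=2,p=0
L=4*4+2=18  i=0=0

18,0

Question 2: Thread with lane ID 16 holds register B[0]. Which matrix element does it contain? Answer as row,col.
L=16⇒gr=16>>2=4, th=16&3=0
[0]⇒row 0·2+0=0  col gr=4

0,4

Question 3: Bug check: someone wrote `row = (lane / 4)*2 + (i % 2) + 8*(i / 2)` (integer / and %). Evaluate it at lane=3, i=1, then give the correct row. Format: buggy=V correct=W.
buggy=1 correct=7

`(lane / 4)*2 + (i % 2) + 8*(i / 2)`[3,1]->1
lane 3->3/4=0, 3 mod 4=3
i=1  r:2·3+1->7  c:0
row: 1 vs 7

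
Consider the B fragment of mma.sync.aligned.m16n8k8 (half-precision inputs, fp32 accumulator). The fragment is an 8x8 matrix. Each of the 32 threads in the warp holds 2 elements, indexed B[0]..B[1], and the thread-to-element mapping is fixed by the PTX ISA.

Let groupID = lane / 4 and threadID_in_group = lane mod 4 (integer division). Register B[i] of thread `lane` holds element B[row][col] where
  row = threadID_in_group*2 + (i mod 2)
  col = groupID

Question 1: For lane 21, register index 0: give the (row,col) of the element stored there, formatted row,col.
2,5

lane 21⇒21/4=5, 21 mod 4=1
i=0  r:2·1+0⇒2  c:5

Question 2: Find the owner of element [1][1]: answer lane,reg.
4,1

c=1->g=1  r=1->t=0,b0=1
L=1*4+0=4  i=1=1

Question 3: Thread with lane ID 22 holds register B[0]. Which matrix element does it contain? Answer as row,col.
4,5

22: grp=5,tig=2
[0] (2*2+0,5) = (4,5)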